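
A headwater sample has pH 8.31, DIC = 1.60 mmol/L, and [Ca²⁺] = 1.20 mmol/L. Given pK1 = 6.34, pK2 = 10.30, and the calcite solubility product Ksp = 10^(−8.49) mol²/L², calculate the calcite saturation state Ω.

α₂ = 1 / (1 + [H⁺]/K2 + [H⁺]²/(K1K2)) = 1 / (1 + 10^+1.99 + 10^+0.02)
   = 1 / (1 + 97.724 + 1.0471) = 1/99.771 = 0.01002
[CO3²⁻] = α₂ × DIC = 0.01002 × 1.60 = 0.01604 mmol/L = 16.04 μmol/L
Ksp = 10^(−8.49) = 3.236×10^-9
Ω = [Ca²⁺][CO3²⁻]/Ksp = (1.20×10^-3)(1.604×10^-5) / 3.236×10^-9 = 5.95

Ω = 5.95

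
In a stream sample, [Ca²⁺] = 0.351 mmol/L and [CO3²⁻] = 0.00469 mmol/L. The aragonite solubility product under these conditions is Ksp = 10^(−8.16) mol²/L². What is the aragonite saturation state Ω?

Ksp = 10^(−8.16) = 6.918×10^-9
Ω = [Ca²⁺][CO3²⁻]/Ksp = (0.351×10^-3)(0.00469×10^-3) / 6.918×10^-9 = 0.238

Ω = 0.238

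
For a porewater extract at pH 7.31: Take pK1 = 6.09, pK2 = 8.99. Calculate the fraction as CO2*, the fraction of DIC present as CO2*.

α₀ = 1 / (1 + K1/[H⁺] + K1K2/[H⁺]²) = 1 / (1 + 10^+1.22 + 10^-0.46)
   = 1 / (1 + 16.596 + 0.34674) = 1/17.943 = 0.05573

α₀ = 0.0557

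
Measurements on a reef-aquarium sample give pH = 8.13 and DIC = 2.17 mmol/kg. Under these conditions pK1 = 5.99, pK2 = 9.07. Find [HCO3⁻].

[HCO3⁻] = 1.93 mmol/kg

α₁ = 1 / (1 + [H⁺]/K1 + K2/[H⁺]) = 1 / (1 + 10^-2.14 + 10^-0.94)
   = 1 / (1 + 0.0072444 + 0.11482) = 1/1.1221 = 0.8912
[HCO3⁻] = α₁ × DIC = 0.8912 × 2.17 = 1.93 mmol/kg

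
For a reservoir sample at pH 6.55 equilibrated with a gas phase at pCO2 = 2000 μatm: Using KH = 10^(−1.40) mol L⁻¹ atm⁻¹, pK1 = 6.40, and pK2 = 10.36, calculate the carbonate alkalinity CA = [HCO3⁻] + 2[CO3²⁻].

CA = 0.113 mmol/L

[CO2*] = KH · pCO2 = 10^(−1.40) × 2000×10^-6 = 7.962×10^-5 mol/L
α₀ = 1/(1 + K1/[H⁺] + K1K2/[H⁺]²) = 1/(1 + 10^+0.15 + 10^-3.66) = 0.4145
DIC = [CO2*]/α₀ = 7.962×10^-5 / 0.4145 = 0.1921 mmol/L
CA = (α₁ + 2α₂)·DIC = (0.5854 + 2×9.067×10^-5) × 0.1921 = 0.113 mmol/L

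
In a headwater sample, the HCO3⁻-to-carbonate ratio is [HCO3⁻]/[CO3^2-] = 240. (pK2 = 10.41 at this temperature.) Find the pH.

pH = 8.03

From K2 = [H⁺][CO3^2-]/[HCO3⁻]:  pH = pK2 − log₁₀([HCO3⁻]/[CO3^2-])
log₁₀(240) = +2.380
pH = 10.41 − (+2.380) = 8.03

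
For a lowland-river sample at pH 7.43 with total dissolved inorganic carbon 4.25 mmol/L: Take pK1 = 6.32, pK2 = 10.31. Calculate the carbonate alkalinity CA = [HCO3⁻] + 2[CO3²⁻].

CA = [HCO3⁻] + 2[CO3²⁻] = (α₁ + 2α₂)·DIC
At pH 7.43: [H⁺]/K1 = 10^-1.11 = 0.077625, K2/[H⁺] = 10^-2.88 = 0.0013183
α₁ = 1/(1 + 0.077625 + 0.0013183) = 1/1.0789 = 0.9268; α₂ = α₁·K2/[H⁺] = 0.001222
α₁ + 2α₂ = 0.9293
CA = 0.9293 × 4.25 = 3.95 mmol/L

CA = 3.95 mmol/L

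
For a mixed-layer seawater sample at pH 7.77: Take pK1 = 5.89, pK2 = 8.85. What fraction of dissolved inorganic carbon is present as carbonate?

α₂ = 1 / (1 + [H⁺]/K2 + [H⁺]²/(K1K2)) = 1 / (1 + 10^+1.08 + 10^-0.80)
   = 1 / (1 + 12.023 + 0.15849) = 1/13.181 = 0.07587

α₂ = 0.0759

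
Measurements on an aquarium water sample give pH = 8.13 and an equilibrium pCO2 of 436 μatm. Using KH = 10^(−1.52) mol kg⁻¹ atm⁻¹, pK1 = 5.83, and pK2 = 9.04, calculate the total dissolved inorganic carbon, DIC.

DIC = 2.96 mmol/kg

[CO2*] = KH · pCO2 = 10^(−1.52) × 436×10^-6 = 1.317×10^-5 mol/kg
α₀ = 1/(1 + K1/[H⁺] + K1K2/[H⁺]²) = 1/(1 + 10^+2.30 + 10^+1.39) = 0.004443
DIC = [CO2*]/α₀ = 1.317×10^-5 / 0.004443 = 2.96 mmol/kg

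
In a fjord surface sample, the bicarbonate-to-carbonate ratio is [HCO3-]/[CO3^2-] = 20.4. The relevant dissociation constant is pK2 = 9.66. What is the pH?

From K2 = [H⁺][CO3^2-]/[HCO3-]:  pH = pK2 − log₁₀([HCO3-]/[CO3^2-])
log₁₀(20.4) = +1.310
pH = 9.66 − (+1.310) = 8.35

pH = 8.35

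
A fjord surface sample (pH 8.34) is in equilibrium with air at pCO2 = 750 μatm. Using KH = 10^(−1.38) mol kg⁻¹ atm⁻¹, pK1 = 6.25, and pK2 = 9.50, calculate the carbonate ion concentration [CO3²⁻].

[CO2*] = KH · pCO2 = 10^(−1.38) × 750×10^-6 = 3.127×10^-5 mol/kg
α₀ = 1/(1 + K1/[H⁺] + K1K2/[H⁺]²) = 1/(1 + 10^+2.09 + 10^+0.93) = 0.007545
DIC = [CO2*]/α₀ = 3.127×10^-5 / 0.007545 = 4.144 mmol/kg
[CO3²⁻] = α₂·DIC; α₂ = 0.06422, so [CO3²⁻] = 0.06422 × 4.144 = 0.266 mmol/kg

[CO3²⁻] = 0.266 mmol/kg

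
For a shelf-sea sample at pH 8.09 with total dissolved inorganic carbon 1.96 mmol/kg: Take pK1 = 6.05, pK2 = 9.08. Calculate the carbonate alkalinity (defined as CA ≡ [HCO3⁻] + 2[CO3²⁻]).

CA = [HCO3⁻] + 2[CO3²⁻] = (α₁ + 2α₂)·DIC
At pH 8.09: [H⁺]/K1 = 10^-2.04 = 0.0091201, K2/[H⁺] = 10^-0.99 = 0.10233
α₁ = 1/(1 + 0.0091201 + 0.10233) = 1/1.1114 = 0.8997; α₂ = α₁·K2/[H⁺] = 0.09207
α₁ + 2α₂ = 1.0839
CA = 1.0839 × 1.96 = 2.12 mmol/kg

CA = 2.12 mmol/kg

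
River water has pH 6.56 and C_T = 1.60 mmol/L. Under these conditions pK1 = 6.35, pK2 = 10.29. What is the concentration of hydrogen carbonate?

α₁ = 1 / (1 + [H⁺]/K1 + K2/[H⁺]) = 1 / (1 + 10^-0.21 + 10^-3.73)
   = 1 / (1 + 0.61660 + 0.00018621) = 1/1.6168 = 0.6185
[HCO3⁻] = α₁ × DIC = 0.6185 × 1.60 = 0.990 mmol/L

[HCO3⁻] = 0.990 mmol/L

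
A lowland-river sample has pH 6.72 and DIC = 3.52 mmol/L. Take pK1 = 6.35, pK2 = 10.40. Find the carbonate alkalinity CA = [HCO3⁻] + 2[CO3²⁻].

CA = 2.47 mmol/L

CA = [HCO3⁻] + 2[CO3²⁻] = (α₁ + 2α₂)·DIC
At pH 6.72: [H⁺]/K1 = 10^-0.37 = 0.42658, K2/[H⁺] = 10^-3.68 = 0.00020893
α₁ = 1/(1 + 0.42658 + 0.00020893) = 1/1.4268 = 0.7009; α₂ = α₁·K2/[H⁺] = 0.0001464
α₁ + 2α₂ = 0.7012
CA = 0.7012 × 3.52 = 2.47 mmol/L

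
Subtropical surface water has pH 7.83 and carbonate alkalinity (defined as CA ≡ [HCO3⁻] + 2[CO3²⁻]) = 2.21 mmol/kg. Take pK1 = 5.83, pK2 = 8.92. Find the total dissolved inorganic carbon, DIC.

DIC = 2.07 mmol/kg

CA = [HCO3⁻] + 2[CO3²⁻] = (α₁ + 2α₂)·DIC
At pH 7.83: [H⁺]/K1 = 10^-2.00 = 0.010000, K2/[H⁺] = 10^-1.09 = 0.081283
α₁ = 1/(1 + 0.010000 + 0.081283) = 1/1.0913 = 0.9164; α₂ = α₁·K2/[H⁺] = 0.07448
α₁ + 2α₂ = 1.0653
DIC = CA / (α₁ + 2α₂) = 2.21 / 1.0653 = 2.07 mmol/kg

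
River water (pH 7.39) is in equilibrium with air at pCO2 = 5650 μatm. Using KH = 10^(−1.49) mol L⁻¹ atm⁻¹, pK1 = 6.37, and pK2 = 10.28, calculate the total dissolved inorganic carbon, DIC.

DIC = 2.10 mmol/L

[CO2*] = KH · pCO2 = 10^(−1.49) × 5650×10^-6 = 1.828×10^-4 mol/L
α₀ = 1/(1 + K1/[H⁺] + K1K2/[H⁺]²) = 1/(1 + 10^+1.02 + 10^-1.87) = 0.08707
DIC = [CO2*]/α₀ = 1.828×10^-4 / 0.08707 = 2.10 mmol/L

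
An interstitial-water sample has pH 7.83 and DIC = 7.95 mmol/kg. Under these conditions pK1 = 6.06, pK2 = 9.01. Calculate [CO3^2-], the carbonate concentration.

[CO3²⁻] = 0.485 mmol/kg

α₂ = 1 / (1 + [H⁺]/K2 + [H⁺]²/(K1K2)) = 1 / (1 + 10^+1.18 + 10^-0.59)
   = 1 / (1 + 15.136 + 0.25704) = 1/16.393 = 0.06100
[CO3²⁻] = α₂ × DIC = 0.06100 × 7.95 = 0.485 mmol/kg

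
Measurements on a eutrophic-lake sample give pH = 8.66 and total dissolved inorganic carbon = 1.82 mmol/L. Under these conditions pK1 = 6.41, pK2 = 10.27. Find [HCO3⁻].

α₁ = 1 / (1 + [H⁺]/K1 + K2/[H⁺]) = 1 / (1 + 10^-2.25 + 10^-1.61)
   = 1 / (1 + 0.0056234 + 0.024547) = 1/1.0302 = 0.9707
[HCO3⁻] = α₁ × DIC = 0.9707 × 1.82 = 1.77 mmol/L

[HCO3⁻] = 1.77 mmol/L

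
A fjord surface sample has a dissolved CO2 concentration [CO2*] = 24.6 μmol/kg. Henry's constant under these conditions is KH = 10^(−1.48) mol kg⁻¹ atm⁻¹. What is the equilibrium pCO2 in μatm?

KH = 10^(−1.48) = 3.311×10^-2 mol kg⁻¹ atm⁻¹
pCO2 = [CO2*]/KH = 24.6×10^-6 / 3.311×10^-2 = 7.43×10^-4 atm = 743 μatm

pCO2 = 743 μatm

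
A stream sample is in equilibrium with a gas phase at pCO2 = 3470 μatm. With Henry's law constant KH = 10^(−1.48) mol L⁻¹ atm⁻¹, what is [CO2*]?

KH = 10^(−1.48) = 3.311×10^-2 mol L⁻¹ atm⁻¹
[CO2*] = KH · pCO2 = 3.311×10^-2 × 3470×10^-6 atm = 1.15×10^-4 mol/L

[CO2*] = 115 μmol/L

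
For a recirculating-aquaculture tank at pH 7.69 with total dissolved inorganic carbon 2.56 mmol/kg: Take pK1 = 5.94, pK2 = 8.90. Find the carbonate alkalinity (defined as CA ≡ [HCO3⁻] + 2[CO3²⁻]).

CA = [HCO3⁻] + 2[CO3²⁻] = (α₁ + 2α₂)·DIC
At pH 7.69: [H⁺]/K1 = 10^-1.75 = 0.017783, K2/[H⁺] = 10^-1.21 = 0.061660
α₁ = 1/(1 + 0.017783 + 0.061660) = 1/1.0794 = 0.9264; α₂ = α₁·K2/[H⁺] = 0.05712
α₁ + 2α₂ = 1.0406
CA = 1.0406 × 2.56 = 2.66 mmol/kg

CA = 2.66 mmol/kg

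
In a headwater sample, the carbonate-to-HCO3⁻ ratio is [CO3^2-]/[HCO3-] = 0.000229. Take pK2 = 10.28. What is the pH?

pH = 6.64

From K2 = [H⁺][CO3^2-]/[HCO3-]:  pH = pK2 + log₁₀([CO3^2-]/[HCO3-])
log₁₀(0.000229) = -3.640
pH = 10.28 + (-3.640) = 6.64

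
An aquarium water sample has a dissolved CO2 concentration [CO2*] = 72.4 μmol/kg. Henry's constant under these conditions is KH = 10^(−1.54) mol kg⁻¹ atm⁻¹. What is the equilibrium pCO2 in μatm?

KH = 10^(−1.54) = 2.884×10^-2 mol kg⁻¹ atm⁻¹
pCO2 = [CO2*]/KH = 72.4×10^-6 / 2.884×10^-2 = 2.51×10^-3 atm = 2510 μatm

pCO2 = 2510 μatm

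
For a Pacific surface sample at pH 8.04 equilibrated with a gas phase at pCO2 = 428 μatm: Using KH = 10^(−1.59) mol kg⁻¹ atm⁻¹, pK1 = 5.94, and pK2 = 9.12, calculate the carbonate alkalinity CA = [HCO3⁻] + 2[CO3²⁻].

[CO2*] = KH · pCO2 = 10^(−1.59) × 428×10^-6 = 1.100×10^-5 mol/kg
α₀ = 1/(1 + K1/[H⁺] + K1K2/[H⁺]²) = 1/(1 + 10^+2.10 + 10^+1.02) = 0.007280
DIC = [CO2*]/α₀ = 1.100×10^-5 / 0.007280 = 1.511 mmol/kg
CA = (α₁ + 2α₂)·DIC = (0.9165 + 2×0.07623) × 1.511 = 1.62 mmol/kg

CA = 1.62 mmol/kg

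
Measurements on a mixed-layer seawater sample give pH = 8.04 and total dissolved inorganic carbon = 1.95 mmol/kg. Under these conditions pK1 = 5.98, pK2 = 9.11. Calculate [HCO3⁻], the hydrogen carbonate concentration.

[HCO3⁻] = 1.78 mmol/kg

α₁ = 1 / (1 + [H⁺]/K1 + K2/[H⁺]) = 1 / (1 + 10^-2.06 + 10^-1.07)
   = 1 / (1 + 0.0087096 + 0.085114) = 1/1.0938 = 0.9142
[HCO3⁻] = α₁ × DIC = 0.9142 × 1.95 = 1.78 mmol/kg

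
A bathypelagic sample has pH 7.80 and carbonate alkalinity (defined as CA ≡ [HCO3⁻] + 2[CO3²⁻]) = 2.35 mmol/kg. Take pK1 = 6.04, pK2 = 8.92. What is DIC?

DIC = 2.23 mmol/kg

CA = [HCO3⁻] + 2[CO3²⁻] = (α₁ + 2α₂)·DIC
At pH 7.80: [H⁺]/K1 = 10^-1.76 = 0.017378, K2/[H⁺] = 10^-1.12 = 0.075858
α₁ = 1/(1 + 0.017378 + 0.075858) = 1/1.0932 = 0.9147; α₂ = α₁·K2/[H⁺] = 0.06939
α₁ + 2α₂ = 1.0535
DIC = CA / (α₁ + 2α₂) = 2.35 / 1.0535 = 2.23 mmol/kg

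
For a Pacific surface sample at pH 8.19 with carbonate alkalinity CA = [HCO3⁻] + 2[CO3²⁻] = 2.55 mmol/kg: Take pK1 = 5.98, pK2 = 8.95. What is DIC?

CA = [HCO3⁻] + 2[CO3²⁻] = (α₁ + 2α₂)·DIC
At pH 8.19: [H⁺]/K1 = 10^-2.21 = 0.0061660, K2/[H⁺] = 10^-0.76 = 0.17378
α₁ = 1/(1 + 0.0061660 + 0.17378) = 1/1.1799 = 0.8475; α₂ = α₁·K2/[H⁺] = 0.1473
α₁ + 2α₂ = 1.1421
DIC = CA / (α₁ + 2α₂) = 2.55 / 1.1421 = 2.23 mmol/kg

DIC = 2.23 mmol/kg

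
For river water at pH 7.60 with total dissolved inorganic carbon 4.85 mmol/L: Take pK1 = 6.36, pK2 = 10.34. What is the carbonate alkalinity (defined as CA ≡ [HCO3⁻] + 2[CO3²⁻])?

CA = [HCO3⁻] + 2[CO3²⁻] = (α₁ + 2α₂)·DIC
At pH 7.60: [H⁺]/K1 = 10^-1.24 = 0.057544, K2/[H⁺] = 10^-2.74 = 0.0018197
α₁ = 1/(1 + 0.057544 + 0.0018197) = 1/1.0594 = 0.9440; α₂ = α₁·K2/[H⁺] = 0.001718
α₁ + 2α₂ = 0.9474
CA = 0.9474 × 4.85 = 4.59 mmol/L

CA = 4.59 mmol/L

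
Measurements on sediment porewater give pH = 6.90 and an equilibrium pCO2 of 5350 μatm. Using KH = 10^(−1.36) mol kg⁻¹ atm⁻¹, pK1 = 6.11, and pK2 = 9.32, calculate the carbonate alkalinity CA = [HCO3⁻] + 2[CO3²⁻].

[CO2*] = KH · pCO2 = 10^(−1.36) × 5350×10^-6 = 2.335×10^-4 mol/kg
α₀ = 1/(1 + K1/[H⁺] + K1K2/[H⁺]²) = 1/(1 + 10^+0.79 + 10^-1.63) = 0.1391
DIC = [CO2*]/α₀ = 2.335×10^-4 / 0.1391 = 1.679 mmol/kg
CA = (α₁ + 2α₂)·DIC = (0.8576 + 2×0.003261) × 1.679 = 1.45 mmol/kg

CA = 1.45 mmol/kg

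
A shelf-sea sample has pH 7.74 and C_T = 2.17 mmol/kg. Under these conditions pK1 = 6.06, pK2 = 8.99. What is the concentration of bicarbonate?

α₁ = 1 / (1 + [H⁺]/K1 + K2/[H⁺]) = 1 / (1 + 10^-1.68 + 10^-1.25)
   = 1 / (1 + 0.020893 + 0.056234) = 1/1.0771 = 0.9284
[HCO3⁻] = α₁ × DIC = 0.9284 × 2.17 = 2.01 mmol/kg

[HCO3⁻] = 2.01 mmol/kg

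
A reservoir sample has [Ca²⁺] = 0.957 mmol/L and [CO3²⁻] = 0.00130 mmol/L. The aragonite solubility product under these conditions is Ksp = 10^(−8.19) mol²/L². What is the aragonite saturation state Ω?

Ksp = 10^(−8.19) = 6.457×10^-9
Ω = [Ca²⁺][CO3²⁻]/Ksp = (0.957×10^-3)(0.00130×10^-3) / 6.457×10^-9 = 0.193

Ω = 0.193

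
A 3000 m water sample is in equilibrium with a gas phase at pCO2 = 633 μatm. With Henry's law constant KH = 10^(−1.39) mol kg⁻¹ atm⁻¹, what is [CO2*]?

[CO2*] = 25.8 μmol/kg

KH = 10^(−1.39) = 4.074×10^-2 mol kg⁻¹ atm⁻¹
[CO2*] = KH · pCO2 = 4.074×10^-2 × 633×10^-6 atm = 2.58×10^-5 mol/kg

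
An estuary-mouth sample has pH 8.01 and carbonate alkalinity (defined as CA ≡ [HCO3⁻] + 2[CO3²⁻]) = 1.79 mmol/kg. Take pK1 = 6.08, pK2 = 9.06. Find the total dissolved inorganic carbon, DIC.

CA = [HCO3⁻] + 2[CO3²⁻] = (α₁ + 2α₂)·DIC
At pH 8.01: [H⁺]/K1 = 10^-1.93 = 0.011749, K2/[H⁺] = 10^-1.05 = 0.089125
α₁ = 1/(1 + 0.011749 + 0.089125) = 1/1.1009 = 0.9084; α₂ = α₁·K2/[H⁺] = 0.08096
α₁ + 2α₂ = 1.0703
DIC = CA / (α₁ + 2α₂) = 1.79 / 1.0703 = 1.67 mmol/kg

DIC = 1.67 mmol/kg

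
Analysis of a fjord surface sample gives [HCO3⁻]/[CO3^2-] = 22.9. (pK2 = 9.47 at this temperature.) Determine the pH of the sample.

pH = 8.11

From K2 = [H⁺][CO3^2-]/[HCO3⁻]:  pH = pK2 − log₁₀([HCO3⁻]/[CO3^2-])
log₁₀(22.9) = +1.360
pH = 9.47 − (+1.360) = 8.11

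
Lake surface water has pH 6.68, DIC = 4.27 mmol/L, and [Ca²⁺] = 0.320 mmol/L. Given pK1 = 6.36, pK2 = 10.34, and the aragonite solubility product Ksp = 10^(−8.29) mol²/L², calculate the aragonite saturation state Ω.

Ω = 0.0394

α₂ = 1 / (1 + [H⁺]/K2 + [H⁺]²/(K1K2)) = 1 / (1 + 10^+3.66 + 10^+3.34)
   = 1 / (1 + 4570.9 + 2187.8) = 1/6759.6 = 0.0001479
[CO3²⁻] = α₂ × DIC = 0.0001479 × 4.27 = 0.0006317 mmol/L = 0.6317 μmol/L
Ksp = 10^(−8.29) = 5.129×10^-9
Ω = [Ca²⁺][CO3²⁻]/Ksp = (0.320×10^-3)(6.317×10^-7) / 5.129×10^-9 = 0.0394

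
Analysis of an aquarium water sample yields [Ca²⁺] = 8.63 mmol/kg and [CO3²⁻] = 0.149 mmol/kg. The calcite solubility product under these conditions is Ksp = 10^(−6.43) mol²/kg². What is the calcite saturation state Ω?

Ksp = 10^(−6.43) = 3.715×10^-7
Ω = [Ca²⁺][CO3²⁻]/Ksp = (8.63×10^-3)(0.149×10^-3) / 3.715×10^-7 = 3.46

Ω = 3.46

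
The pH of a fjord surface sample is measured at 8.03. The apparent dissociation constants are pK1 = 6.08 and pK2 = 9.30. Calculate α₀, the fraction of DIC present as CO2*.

α₀ = 1 / (1 + K1/[H⁺] + K1K2/[H⁺]²) = 1 / (1 + 10^+1.95 + 10^+0.68)
   = 1 / (1 + 89.125 + 4.7863) = 1/94.911 = 0.01054

α₀ = 0.0105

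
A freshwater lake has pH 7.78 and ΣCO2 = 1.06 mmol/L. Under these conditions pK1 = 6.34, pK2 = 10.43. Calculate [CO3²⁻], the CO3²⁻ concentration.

α₂ = 1 / (1 + [H⁺]/K2 + [H⁺]²/(K1K2)) = 1 / (1 + 10^+2.65 + 10^+1.21)
   = 1 / (1 + 446.68 + 16.218) = 1/463.90 = 0.002156
[CO3²⁻] = α₂ × DIC = 0.002156 × 1.06 = 0.00228 mmol/L = 2.28 μmol/L

[CO3²⁻] = 2.28 μmol/L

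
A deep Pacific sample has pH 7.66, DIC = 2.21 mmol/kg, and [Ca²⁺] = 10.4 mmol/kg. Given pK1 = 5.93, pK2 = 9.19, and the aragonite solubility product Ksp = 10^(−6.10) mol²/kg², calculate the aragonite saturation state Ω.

Ω = 0.815

α₂ = 1 / (1 + [H⁺]/K2 + [H⁺]²/(K1K2)) = 1 / (1 + 10^+1.53 + 10^-0.20)
   = 1 / (1 + 33.884 + 0.63096) = 1/35.515 = 0.02816
[CO3²⁻] = α₂ × DIC = 0.02816 × 2.21 = 0.06223 mmol/kg
Ksp = 10^(−6.10) = 7.943×10^-7
Ω = [Ca²⁺][CO3²⁻]/Ksp = (10.4×10^-3)(6.223×10^-5) / 7.943×10^-7 = 0.815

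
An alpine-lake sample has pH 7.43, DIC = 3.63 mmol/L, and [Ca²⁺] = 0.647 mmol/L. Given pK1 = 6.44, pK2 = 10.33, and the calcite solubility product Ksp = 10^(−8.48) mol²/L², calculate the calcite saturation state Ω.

Ω = 0.809

α₂ = 1 / (1 + [H⁺]/K2 + [H⁺]²/(K1K2)) = 1 / (1 + 10^+2.90 + 10^+1.91)
   = 1 / (1 + 794.33 + 81.283) = 1/876.61 = 0.001141
[CO3²⁻] = α₂ × DIC = 0.001141 × 3.63 = 0.004141 mmol/L = 4.141 μmol/L
Ksp = 10^(−8.48) = 3.311×10^-9
Ω = [Ca²⁺][CO3²⁻]/Ksp = (0.647×10^-3)(4.141×10^-6) / 3.311×10^-9 = 0.809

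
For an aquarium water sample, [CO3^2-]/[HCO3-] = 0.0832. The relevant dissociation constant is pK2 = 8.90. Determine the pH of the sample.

From K2 = [H⁺][CO3^2-]/[HCO3-]:  pH = pK2 + log₁₀([CO3^2-]/[HCO3-])
log₁₀(0.0832) = -1.080
pH = 8.90 + (-1.080) = 7.82

pH = 7.82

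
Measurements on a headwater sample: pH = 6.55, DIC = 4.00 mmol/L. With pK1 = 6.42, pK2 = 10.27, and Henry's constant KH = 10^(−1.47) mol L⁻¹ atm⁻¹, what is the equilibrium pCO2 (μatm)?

α₀ = 1 / (1 + K1/[H⁺] + K1K2/[H⁺]²) = 1 / (1 + 10^+0.13 + 10^-3.59)
   = 1 / (1 + 1.3490 + 0.00025704) = 1/2.3492 = 0.4257
[CO2*] = α₀ × DIC = 0.4257 × 4.00 = 1.703 mmol/L
pCO2 = [CO2*]/KH = 1.703×10^-3 / 3.388×10^-2 = 5.03×10^4 μatm

pCO2 = 5.03×10^4 μatm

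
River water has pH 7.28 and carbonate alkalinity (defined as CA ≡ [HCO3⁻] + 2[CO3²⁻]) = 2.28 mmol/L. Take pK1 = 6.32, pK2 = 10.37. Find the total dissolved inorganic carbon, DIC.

DIC = 2.53 mmol/L

CA = [HCO3⁻] + 2[CO3²⁻] = (α₁ + 2α₂)·DIC
At pH 7.28: [H⁺]/K1 = 10^-0.96 = 0.10965, K2/[H⁺] = 10^-3.09 = 0.00081283
α₁ = 1/(1 + 0.10965 + 0.00081283) = 1/1.1105 = 0.9005; α₂ = α₁·K2/[H⁺] = 0.0007320
α₁ + 2α₂ = 0.9020
DIC = CA / (α₁ + 2α₂) = 2.28 / 0.9020 = 2.53 mmol/L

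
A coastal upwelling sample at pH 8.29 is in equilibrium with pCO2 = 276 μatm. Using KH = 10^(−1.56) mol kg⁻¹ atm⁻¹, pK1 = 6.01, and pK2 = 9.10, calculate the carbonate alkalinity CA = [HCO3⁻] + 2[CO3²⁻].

CA = 1.90 mmol/kg

[CO2*] = KH · pCO2 = 10^(−1.56) × 276×10^-6 = 7.602×10^-6 mol/kg
α₀ = 1/(1 + K1/[H⁺] + K1K2/[H⁺]²) = 1/(1 + 10^+2.28 + 10^+1.47) = 0.004524
DIC = [CO2*]/α₀ = 7.602×10^-6 / 0.004524 = 1.680 mmol/kg
CA = (α₁ + 2α₂)·DIC = (0.8620 + 2×0.1335) × 1.680 = 1.90 mmol/kg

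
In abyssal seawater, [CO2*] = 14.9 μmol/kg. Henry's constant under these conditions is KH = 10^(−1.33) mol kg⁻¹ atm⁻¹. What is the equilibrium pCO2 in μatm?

KH = 10^(−1.33) = 4.677×10^-2 mol kg⁻¹ atm⁻¹
pCO2 = [CO2*]/KH = 14.9×10^-6 / 4.677×10^-2 = 3.19×10^-4 atm = 319 μatm

pCO2 = 319 μatm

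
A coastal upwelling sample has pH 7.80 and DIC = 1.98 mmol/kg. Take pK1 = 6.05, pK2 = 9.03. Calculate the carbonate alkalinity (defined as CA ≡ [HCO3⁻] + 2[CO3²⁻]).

CA = [HCO3⁻] + 2[CO3²⁻] = (α₁ + 2α₂)·DIC
At pH 7.80: [H⁺]/K1 = 10^-1.75 = 0.017783, K2/[H⁺] = 10^-1.23 = 0.058884
α₁ = 1/(1 + 0.017783 + 0.058884) = 1/1.0767 = 0.9288; α₂ = α₁·K2/[H⁺] = 0.05469
α₁ + 2α₂ = 1.0382
CA = 1.0382 × 1.98 = 2.06 mmol/kg

CA = 2.06 mmol/kg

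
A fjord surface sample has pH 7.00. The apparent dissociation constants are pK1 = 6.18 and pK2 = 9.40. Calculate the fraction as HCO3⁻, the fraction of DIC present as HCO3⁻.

α₁ = 0.866

α₁ = 1 / (1 + [H⁺]/K1 + K2/[H⁺]) = 1 / (1 + 10^-0.82 + 10^-2.40)
   = 1 / (1 + 0.15136 + 0.0039811) = 1/1.1553 = 0.8655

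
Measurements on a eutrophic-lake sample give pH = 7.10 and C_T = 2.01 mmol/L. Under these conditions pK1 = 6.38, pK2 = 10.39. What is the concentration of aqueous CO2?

[CO2*] = 0.322 mmol/L

α₀ = 1 / (1 + K1/[H⁺] + K1K2/[H⁺]²) = 1 / (1 + 10^+0.72 + 10^-2.57)
   = 1 / (1 + 5.2481 + 0.0026915) = 1/6.2508 = 0.1600
[CO2*] = α₀ × DIC = 0.1600 × 2.01 = 0.322 mmol/L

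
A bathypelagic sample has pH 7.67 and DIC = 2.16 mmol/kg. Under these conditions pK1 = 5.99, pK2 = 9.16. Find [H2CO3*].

[CO2*] = 0.0428 mmol/kg

α₀ = 1 / (1 + K1/[H⁺] + K1K2/[H⁺]²) = 1 / (1 + 10^+1.68 + 10^+0.19)
   = 1 / (1 + 47.863 + 1.5488) = 1/50.412 = 0.01984
[CO2*] = α₀ × DIC = 0.01984 × 2.16 = 0.0428 mmol/kg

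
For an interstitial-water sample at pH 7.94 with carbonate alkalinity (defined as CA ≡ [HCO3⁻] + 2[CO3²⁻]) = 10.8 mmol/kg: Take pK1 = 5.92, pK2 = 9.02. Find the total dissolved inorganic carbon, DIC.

DIC = 10.1 mmol/kg

CA = [HCO3⁻] + 2[CO3²⁻] = (α₁ + 2α₂)·DIC
At pH 7.94: [H⁺]/K1 = 10^-2.02 = 0.0095499, K2/[H⁺] = 10^-1.08 = 0.083176
α₁ = 1/(1 + 0.0095499 + 0.083176) = 1/1.0927 = 0.9151; α₂ = α₁·K2/[H⁺] = 0.07612
α₁ + 2α₂ = 1.0674
DIC = CA / (α₁ + 2α₂) = 10.8 / 1.0674 = 10.1 mmol/kg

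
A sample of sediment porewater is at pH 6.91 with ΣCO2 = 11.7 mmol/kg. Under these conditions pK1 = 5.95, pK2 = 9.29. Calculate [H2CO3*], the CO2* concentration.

α₀ = 1 / (1 + K1/[H⁺] + K1K2/[H⁺]²) = 1 / (1 + 10^+0.96 + 10^-1.42)
   = 1 / (1 + 9.1201 + 0.038019) = 1/10.158 = 0.09844
[CO2*] = α₀ × DIC = 0.09844 × 11.7 = 1.15 mmol/kg

[CO2*] = 1.15 mmol/kg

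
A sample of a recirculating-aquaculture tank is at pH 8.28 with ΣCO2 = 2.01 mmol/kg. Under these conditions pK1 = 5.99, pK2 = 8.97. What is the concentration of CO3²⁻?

[CO3²⁻] = 0.339 mmol/kg

α₂ = 1 / (1 + [H⁺]/K2 + [H⁺]²/(K1K2)) = 1 / (1 + 10^+0.69 + 10^-1.60)
   = 1 / (1 + 4.8978 + 0.025119) = 1/5.9229 = 0.1688
[CO3²⁻] = α₂ × DIC = 0.1688 × 2.01 = 0.339 mmol/kg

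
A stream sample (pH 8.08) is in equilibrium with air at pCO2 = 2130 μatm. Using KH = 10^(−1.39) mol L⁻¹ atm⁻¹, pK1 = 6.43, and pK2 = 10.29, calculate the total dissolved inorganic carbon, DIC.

[CO2*] = KH · pCO2 = 10^(−1.39) × 2130×10^-6 = 8.677×10^-5 mol/L
α₀ = 1/(1 + K1/[H⁺] + K1K2/[H⁺]²) = 1/(1 + 10^+1.65 + 10^-0.56) = 0.02177
DIC = [CO2*]/α₀ = 8.677×10^-5 / 0.02177 = 3.99 mmol/L

DIC = 3.99 mmol/L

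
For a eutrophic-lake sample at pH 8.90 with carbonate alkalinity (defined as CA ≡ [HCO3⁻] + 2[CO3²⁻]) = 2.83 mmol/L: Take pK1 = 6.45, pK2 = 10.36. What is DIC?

CA = [HCO3⁻] + 2[CO3²⁻] = (α₁ + 2α₂)·DIC
At pH 8.90: [H⁺]/K1 = 10^-2.45 = 0.0035481, K2/[H⁺] = 10^-1.46 = 0.034674
α₁ = 1/(1 + 0.0035481 + 0.034674) = 1/1.0382 = 0.9632; α₂ = α₁·K2/[H⁺] = 0.03340
α₁ + 2α₂ = 1.0300
DIC = CA / (α₁ + 2α₂) = 2.83 / 1.0300 = 2.75 mmol/L

DIC = 2.75 mmol/L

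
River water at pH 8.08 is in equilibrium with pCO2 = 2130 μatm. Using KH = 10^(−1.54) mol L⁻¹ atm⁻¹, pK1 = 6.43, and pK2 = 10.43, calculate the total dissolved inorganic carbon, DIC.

[CO2*] = KH · pCO2 = 10^(−1.54) × 2130×10^-6 = 6.143×10^-5 mol/L
α₀ = 1/(1 + K1/[H⁺] + K1K2/[H⁺]²) = 1/(1 + 10^+1.65 + 10^-0.70) = 0.02180
DIC = [CO2*]/α₀ = 6.143×10^-5 / 0.02180 = 2.82 mmol/L

DIC = 2.82 mmol/L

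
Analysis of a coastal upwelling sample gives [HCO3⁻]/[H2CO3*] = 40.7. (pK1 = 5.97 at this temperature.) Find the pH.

pH = 7.58

From K1 = [H⁺][HCO3⁻]/[H2CO3*]:  pH = pK1 + log₁₀([HCO3⁻]/[H2CO3*])
log₁₀(40.7) = +1.610
pH = 5.97 + (+1.610) = 7.58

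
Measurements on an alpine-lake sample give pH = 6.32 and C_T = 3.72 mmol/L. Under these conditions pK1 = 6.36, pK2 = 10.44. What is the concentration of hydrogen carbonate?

[HCO3⁻] = 1.77 mmol/L

α₁ = 1 / (1 + [H⁺]/K1 + K2/[H⁺]) = 1 / (1 + 10^+0.04 + 10^-4.12)
   = 1 / (1 + 1.0965 + 7.5858×10^-5) = 1/2.0966 = 0.4770
[HCO3⁻] = α₁ × DIC = 0.4770 × 3.72 = 1.77 mmol/L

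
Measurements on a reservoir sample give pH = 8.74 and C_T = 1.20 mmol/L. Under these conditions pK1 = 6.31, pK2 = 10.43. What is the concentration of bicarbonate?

[HCO3⁻] = 1.17 mmol/L

α₁ = 1 / (1 + [H⁺]/K1 + K2/[H⁺]) = 1 / (1 + 10^-2.43 + 10^-1.69)
   = 1 / (1 + 0.0037154 + 0.020417) = 1/1.0241 = 0.9764
[HCO3⁻] = α₁ × DIC = 0.9764 × 1.20 = 1.17 mmol/L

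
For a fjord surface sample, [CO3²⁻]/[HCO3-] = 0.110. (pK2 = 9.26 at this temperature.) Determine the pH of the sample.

pH = 8.30

From K2 = [H⁺][CO3²⁻]/[HCO3-]:  pH = pK2 + log₁₀([CO3²⁻]/[HCO3-])
log₁₀(0.110) = -0.959
pH = 9.26 + (-0.959) = 8.30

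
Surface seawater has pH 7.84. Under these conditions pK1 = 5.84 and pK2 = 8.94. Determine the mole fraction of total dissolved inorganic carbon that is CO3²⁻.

α₂ = 1 / (1 + [H⁺]/K2 + [H⁺]²/(K1K2)) = 1 / (1 + 10^+1.10 + 10^-0.90)
   = 1 / (1 + 12.589 + 0.12589) = 1/13.715 = 0.07291

α₂ = 0.0729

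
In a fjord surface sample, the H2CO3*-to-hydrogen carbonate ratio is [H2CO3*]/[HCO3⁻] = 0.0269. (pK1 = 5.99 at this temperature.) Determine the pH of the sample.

From K1 = [H⁺][HCO3⁻]/[H2CO3*]:  pH = pK1 − log₁₀([H2CO3*]/[HCO3⁻])
log₁₀(0.0269) = -1.570
pH = 5.99 − (-1.570) = 7.56

pH = 7.56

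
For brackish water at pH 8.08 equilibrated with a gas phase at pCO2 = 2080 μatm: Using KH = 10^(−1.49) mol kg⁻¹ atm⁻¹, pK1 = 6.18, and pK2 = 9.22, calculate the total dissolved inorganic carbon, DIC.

DIC = 5.80 mmol/kg

[CO2*] = KH · pCO2 = 10^(−1.49) × 2080×10^-6 = 6.731×10^-5 mol/kg
α₀ = 1/(1 + K1/[H⁺] + K1K2/[H⁺]²) = 1/(1 + 10^+1.90 + 10^+0.76) = 0.01160
DIC = [CO2*]/α₀ = 6.731×10^-5 / 0.01160 = 5.80 mmol/kg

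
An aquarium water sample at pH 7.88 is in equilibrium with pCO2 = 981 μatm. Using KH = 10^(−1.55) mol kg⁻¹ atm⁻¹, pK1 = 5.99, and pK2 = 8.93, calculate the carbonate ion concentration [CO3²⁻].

[CO2*] = KH · pCO2 = 10^(−1.55) × 981×10^-6 = 2.765×10^-5 mol/kg
α₀ = 1/(1 + K1/[H⁺] + K1K2/[H⁺]²) = 1/(1 + 10^+1.89 + 10^+0.84) = 0.01169
DIC = [CO2*]/α₀ = 2.765×10^-5 / 0.01169 = 2.365 mmol/kg
[CO3²⁻] = α₂·DIC; α₂ = 0.08088, so [CO3²⁻] = 0.08088 × 2.365 = 0.191 mmol/kg

[CO3²⁻] = 0.191 mmol/kg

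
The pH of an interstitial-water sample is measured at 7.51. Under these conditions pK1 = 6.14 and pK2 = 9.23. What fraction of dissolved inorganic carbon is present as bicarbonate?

α₁ = 0.942

α₁ = 1 / (1 + [H⁺]/K1 + K2/[H⁺]) = 1 / (1 + 10^-1.37 + 10^-1.72)
   = 1 / (1 + 0.042658 + 0.019055) = 1/1.0617 = 0.9419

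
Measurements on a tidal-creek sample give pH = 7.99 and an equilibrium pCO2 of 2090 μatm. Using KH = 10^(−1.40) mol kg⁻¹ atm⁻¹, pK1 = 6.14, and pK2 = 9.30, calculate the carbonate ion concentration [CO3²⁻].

[CO2*] = KH · pCO2 = 10^(−1.40) × 2090×10^-6 = 8.320×10^-5 mol/kg
α₀ = 1/(1 + K1/[H⁺] + K1K2/[H⁺]²) = 1/(1 + 10^+1.85 + 10^+0.54) = 0.01329
DIC = [CO2*]/α₀ = 8.320×10^-5 / 0.01329 = 6.262 mmol/kg
[CO3²⁻] = α₂·DIC; α₂ = 0.04607, so [CO3²⁻] = 0.04607 × 6.262 = 0.289 mmol/kg

[CO3²⁻] = 0.289 mmol/kg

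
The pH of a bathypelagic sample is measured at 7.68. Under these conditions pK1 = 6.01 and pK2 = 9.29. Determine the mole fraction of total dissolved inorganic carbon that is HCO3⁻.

α₁ = 1 / (1 + [H⁺]/K1 + K2/[H⁺]) = 1 / (1 + 10^-1.67 + 10^-1.61)
   = 1 / (1 + 0.021380 + 0.024547) = 1/1.0459 = 0.9561

α₁ = 0.956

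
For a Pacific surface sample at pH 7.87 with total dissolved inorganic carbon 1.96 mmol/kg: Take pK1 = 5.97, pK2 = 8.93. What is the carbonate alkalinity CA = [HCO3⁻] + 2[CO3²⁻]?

CA = [HCO3⁻] + 2[CO3²⁻] = (α₁ + 2α₂)·DIC
At pH 7.87: [H⁺]/K1 = 10^-1.90 = 0.012589, K2/[H⁺] = 10^-1.06 = 0.087096
α₁ = 1/(1 + 0.012589 + 0.087096) = 1/1.0997 = 0.9094; α₂ = α₁·K2/[H⁺] = 0.07920
α₁ + 2α₂ = 1.0678
CA = 1.0678 × 1.96 = 2.09 mmol/kg

CA = 2.09 mmol/kg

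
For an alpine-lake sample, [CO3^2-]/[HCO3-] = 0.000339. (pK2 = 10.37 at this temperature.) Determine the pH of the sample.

pH = 6.90

From K2 = [H⁺][CO3^2-]/[HCO3-]:  pH = pK2 + log₁₀([CO3^2-]/[HCO3-])
log₁₀(0.000339) = -3.470
pH = 10.37 + (-3.470) = 6.90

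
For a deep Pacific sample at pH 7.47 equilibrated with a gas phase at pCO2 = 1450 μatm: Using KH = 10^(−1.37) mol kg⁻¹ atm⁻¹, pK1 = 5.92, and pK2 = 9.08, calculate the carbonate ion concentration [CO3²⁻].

[CO2*] = KH · pCO2 = 10^(−1.37) × 1450×10^-6 = 6.185×10^-5 mol/kg
α₀ = 1/(1 + K1/[H⁺] + K1K2/[H⁺]²) = 1/(1 + 10^+1.55 + 10^-0.06) = 0.02677
DIC = [CO2*]/α₀ = 6.185×10^-5 / 0.02677 = 2.310 mmol/kg
[CO3²⁻] = α₂·DIC; α₂ = 0.02332, so [CO3²⁻] = 0.02332 × 2.310 = 0.0539 mmol/kg

[CO3²⁻] = 0.0539 mmol/kg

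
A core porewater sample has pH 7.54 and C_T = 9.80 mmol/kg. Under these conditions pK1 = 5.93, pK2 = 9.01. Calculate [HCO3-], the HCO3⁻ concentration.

α₁ = 1 / (1 + [H⁺]/K1 + K2/[H⁺]) = 1 / (1 + 10^-1.61 + 10^-1.47)
   = 1 / (1 + 0.024547 + 0.033884) = 1/1.0584 = 0.9448
[HCO3⁻] = α₁ × DIC = 0.9448 × 9.80 = 9.26 mmol/kg

[HCO3⁻] = 9.26 mmol/kg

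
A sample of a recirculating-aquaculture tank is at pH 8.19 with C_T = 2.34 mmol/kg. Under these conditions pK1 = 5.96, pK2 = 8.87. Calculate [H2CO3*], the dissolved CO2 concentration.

[CO2*] = 11.3 μmol/kg

α₀ = 1 / (1 + K1/[H⁺] + K1K2/[H⁺]²) = 1 / (1 + 10^+2.23 + 10^+1.55)
   = 1 / (1 + 169.82 + 35.481) = 1/206.31 = 0.004847
[CO2*] = α₀ × DIC = 0.004847 × 2.34 = 0.0113 mmol/kg = 11.3 μmol/kg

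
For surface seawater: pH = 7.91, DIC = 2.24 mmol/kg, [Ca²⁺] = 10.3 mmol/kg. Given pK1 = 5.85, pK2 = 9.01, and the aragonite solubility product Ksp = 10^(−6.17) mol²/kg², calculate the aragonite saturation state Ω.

Ω = 2.49

α₂ = 1 / (1 + [H⁺]/K2 + [H⁺]²/(K1K2)) = 1 / (1 + 10^+1.10 + 10^-0.96)
   = 1 / (1 + 12.589 + 0.10965) = 1/13.699 = 0.07300
[CO3²⁻] = α₂ × DIC = 0.07300 × 2.24 = 0.1635 mmol/kg
Ksp = 10^(−6.17) = 6.761×10^-7
Ω = [Ca²⁺][CO3²⁻]/Ksp = (10.3×10^-3)(1.635×10^-4) / 6.761×10^-7 = 2.49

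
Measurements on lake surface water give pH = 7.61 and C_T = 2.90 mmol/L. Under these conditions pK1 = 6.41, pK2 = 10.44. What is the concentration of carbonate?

α₂ = 1 / (1 + [H⁺]/K2 + [H⁺]²/(K1K2)) = 1 / (1 + 10^+2.83 + 10^+1.63)
   = 1 / (1 + 676.08 + 42.658) = 1/719.74 = 0.001389
[CO3²⁻] = α₂ × DIC = 0.001389 × 2.90 = 0.00403 mmol/L = 4.03 μmol/L

[CO3²⁻] = 4.03 μmol/L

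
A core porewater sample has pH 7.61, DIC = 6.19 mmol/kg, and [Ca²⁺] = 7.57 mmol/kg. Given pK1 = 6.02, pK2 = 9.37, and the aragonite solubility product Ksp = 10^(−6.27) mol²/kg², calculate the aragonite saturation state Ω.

α₂ = 1 / (1 + [H⁺]/K2 + [H⁺]²/(K1K2)) = 1 / (1 + 10^+1.76 + 10^+0.17)
   = 1 / (1 + 57.544 + 1.4791) = 1/60.023 = 0.01666
[CO3²⁻] = α₂ × DIC = 0.01666 × 6.19 = 0.1031 mmol/kg
Ksp = 10^(−6.27) = 5.370×10^-7
Ω = [Ca²⁺][CO3²⁻]/Ksp = (7.57×10^-3)(1.031×10^-4) / 5.370×10^-7 = 1.45

Ω = 1.45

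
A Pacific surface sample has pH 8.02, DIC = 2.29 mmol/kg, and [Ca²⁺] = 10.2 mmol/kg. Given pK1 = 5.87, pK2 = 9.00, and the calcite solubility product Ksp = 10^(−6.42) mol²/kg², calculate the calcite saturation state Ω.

α₂ = 1 / (1 + [H⁺]/K2 + [H⁺]²/(K1K2)) = 1 / (1 + 10^+0.98 + 10^-1.17)
   = 1 / (1 + 9.5499 + 0.067608) = 1/10.618 = 0.09418
[CO3²⁻] = α₂ × DIC = 0.09418 × 2.29 = 0.2157 mmol/kg
Ksp = 10^(−6.42) = 3.802×10^-7
Ω = [Ca²⁺][CO3²⁻]/Ksp = (10.2×10^-3)(2.157×10^-4) / 3.802×10^-7 = 5.79

Ω = 5.79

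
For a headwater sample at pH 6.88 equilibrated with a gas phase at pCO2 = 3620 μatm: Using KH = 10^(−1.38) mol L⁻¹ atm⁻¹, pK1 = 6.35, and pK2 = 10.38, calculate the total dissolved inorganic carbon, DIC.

DIC = 0.662 mmol/L

[CO2*] = KH · pCO2 = 10^(−1.38) × 3620×10^-6 = 1.509×10^-4 mol/L
α₀ = 1/(1 + K1/[H⁺] + K1K2/[H⁺]²) = 1/(1 + 10^+0.53 + 10^-2.97) = 0.2278
DIC = [CO2*]/α₀ = 1.509×10^-4 / 0.2278 = 0.662 mmol/L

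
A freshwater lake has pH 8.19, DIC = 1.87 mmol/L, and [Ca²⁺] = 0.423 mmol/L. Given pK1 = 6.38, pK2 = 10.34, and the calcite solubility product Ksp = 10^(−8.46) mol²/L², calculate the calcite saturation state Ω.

α₂ = 1 / (1 + [H⁺]/K2 + [H⁺]²/(K1K2)) = 1 / (1 + 10^+2.15 + 10^+0.34)
   = 1 / (1 + 141.25 + 2.1878) = 1/144.44 = 0.006923
[CO3²⁻] = α₂ × DIC = 0.006923 × 1.87 = 0.01295 mmol/L = 12.95 μmol/L
Ksp = 10^(−8.46) = 3.467×10^-9
Ω = [Ca²⁺][CO3²⁻]/Ksp = (0.423×10^-3)(1.295×10^-5) / 3.467×10^-9 = 1.58

Ω = 1.58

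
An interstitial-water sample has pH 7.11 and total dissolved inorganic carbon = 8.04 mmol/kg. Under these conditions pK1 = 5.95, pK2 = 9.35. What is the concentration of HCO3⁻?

α₁ = 1 / (1 + [H⁺]/K1 + K2/[H⁺]) = 1 / (1 + 10^-1.16 + 10^-2.24)
   = 1 / (1 + 0.069183 + 0.0057544) = 1/1.0749 = 0.9303
[HCO3⁻] = α₁ × DIC = 0.9303 × 8.04 = 7.48 mmol/kg

[HCO3⁻] = 7.48 mmol/kg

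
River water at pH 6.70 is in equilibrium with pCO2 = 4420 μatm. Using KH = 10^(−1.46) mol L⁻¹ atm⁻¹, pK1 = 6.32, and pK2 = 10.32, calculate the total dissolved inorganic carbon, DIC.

[CO2*] = KH · pCO2 = 10^(−1.46) × 4420×10^-6 = 1.533×10^-4 mol/L
α₀ = 1/(1 + K1/[H⁺] + K1K2/[H⁺]²) = 1/(1 + 10^+0.38 + 10^-3.24) = 0.2942
DIC = [CO2*]/α₀ = 1.533×10^-4 / 0.2942 = 0.521 mmol/L

DIC = 0.521 mmol/L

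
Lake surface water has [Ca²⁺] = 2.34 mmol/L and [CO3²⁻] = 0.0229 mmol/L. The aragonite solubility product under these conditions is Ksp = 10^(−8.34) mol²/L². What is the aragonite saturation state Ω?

Ksp = 10^(−8.34) = 4.571×10^-9
Ω = [Ca²⁺][CO3²⁻]/Ksp = (2.34×10^-3)(0.0229×10^-3) / 4.571×10^-9 = 11.7

Ω = 11.7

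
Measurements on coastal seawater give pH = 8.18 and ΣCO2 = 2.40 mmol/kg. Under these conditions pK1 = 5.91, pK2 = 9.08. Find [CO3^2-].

α₂ = 1 / (1 + [H⁺]/K2 + [H⁺]²/(K1K2)) = 1 / (1 + 10^+0.90 + 10^-1.37)
   = 1 / (1 + 7.9433 + 0.042658) = 1/8.9859 = 0.1113
[CO3²⁻] = α₂ × DIC = 0.1113 × 2.40 = 0.267 mmol/kg

[CO3²⁻] = 0.267 mmol/kg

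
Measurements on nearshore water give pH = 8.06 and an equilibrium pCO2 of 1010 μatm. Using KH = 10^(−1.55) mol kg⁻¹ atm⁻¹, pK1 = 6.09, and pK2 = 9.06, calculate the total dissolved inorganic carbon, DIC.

DIC = 2.95 mmol/kg

[CO2*] = KH · pCO2 = 10^(−1.55) × 1010×10^-6 = 2.847×10^-5 mol/kg
α₀ = 1/(1 + K1/[H⁺] + K1K2/[H⁺]²) = 1/(1 + 10^+1.97 + 10^+0.97) = 0.009647
DIC = [CO2*]/α₀ = 2.847×10^-5 / 0.009647 = 2.95 mmol/kg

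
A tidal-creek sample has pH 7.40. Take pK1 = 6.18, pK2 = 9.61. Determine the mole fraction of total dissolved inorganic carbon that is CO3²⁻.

α₂ = 1 / (1 + [H⁺]/K2 + [H⁺]²/(K1K2)) = 1 / (1 + 10^+2.21 + 10^+0.99)
   = 1 / (1 + 162.18 + 9.7724) = 1/172.95 = 0.005782

α₂ = 0.00578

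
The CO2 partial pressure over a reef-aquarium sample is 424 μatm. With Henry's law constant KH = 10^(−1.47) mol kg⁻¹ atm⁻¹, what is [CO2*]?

[CO2*] = 14.4 μmol/kg

KH = 10^(−1.47) = 3.388×10^-2 mol kg⁻¹ atm⁻¹
[CO2*] = KH · pCO2 = 3.388×10^-2 × 424×10^-6 atm = 1.44×10^-5 mol/kg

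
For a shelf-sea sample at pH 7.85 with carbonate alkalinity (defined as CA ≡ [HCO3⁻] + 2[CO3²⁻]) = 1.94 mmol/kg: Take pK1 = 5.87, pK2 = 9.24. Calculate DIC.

CA = [HCO3⁻] + 2[CO3²⁻] = (α₁ + 2α₂)·DIC
At pH 7.85: [H⁺]/K1 = 10^-1.98 = 0.010471, K2/[H⁺] = 10^-1.39 = 0.040738
α₁ = 1/(1 + 0.010471 + 0.040738) = 1/1.0512 = 0.9513; α₂ = α₁·K2/[H⁺] = 0.03875
α₁ + 2α₂ = 1.0288
DIC = CA / (α₁ + 2α₂) = 1.94 / 1.0288 = 1.89 mmol/kg

DIC = 1.89 mmol/kg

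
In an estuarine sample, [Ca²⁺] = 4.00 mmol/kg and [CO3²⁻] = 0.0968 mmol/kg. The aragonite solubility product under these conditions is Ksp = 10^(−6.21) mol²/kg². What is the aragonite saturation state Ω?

Ω = 0.628

Ksp = 10^(−6.21) = 6.166×10^-7
Ω = [Ca²⁺][CO3²⁻]/Ksp = (4.00×10^-3)(0.0968×10^-3) / 6.166×10^-7 = 0.628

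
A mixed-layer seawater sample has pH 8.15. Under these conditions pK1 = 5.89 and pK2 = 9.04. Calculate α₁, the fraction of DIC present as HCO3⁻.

α₁ = 0.882

α₁ = 1 / (1 + [H⁺]/K1 + K2/[H⁺]) = 1 / (1 + 10^-2.26 + 10^-0.89)
   = 1 / (1 + 0.0054954 + 0.12882) = 1/1.1343 = 0.8816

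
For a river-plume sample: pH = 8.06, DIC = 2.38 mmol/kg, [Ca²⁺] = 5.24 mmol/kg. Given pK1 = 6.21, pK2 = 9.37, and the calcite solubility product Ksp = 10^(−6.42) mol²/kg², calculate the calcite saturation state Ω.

α₂ = 1 / (1 + [H⁺]/K2 + [H⁺]²/(K1K2)) = 1 / (1 + 10^+1.31 + 10^-0.54)
   = 1 / (1 + 20.417 + 0.28840) = 1/21.706 = 0.04607
[CO3²⁻] = α₂ × DIC = 0.04607 × 2.38 = 0.1096 mmol/kg
Ksp = 10^(−6.42) = 3.802×10^-7
Ω = [Ca²⁺][CO3²⁻]/Ksp = (5.24×10^-3)(1.096×10^-4) / 3.802×10^-7 = 1.51

Ω = 1.51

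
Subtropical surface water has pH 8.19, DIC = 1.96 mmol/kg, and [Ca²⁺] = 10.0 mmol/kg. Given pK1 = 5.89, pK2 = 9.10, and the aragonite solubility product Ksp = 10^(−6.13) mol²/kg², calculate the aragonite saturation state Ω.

α₂ = 1 / (1 + [H⁺]/K2 + [H⁺]²/(K1K2)) = 1 / (1 + 10^+0.91 + 10^-1.39)
   = 1 / (1 + 8.1283 + 0.040738) = 1/9.1690 = 0.1091
[CO3²⁻] = α₂ × DIC = 0.1091 × 1.96 = 0.2138 mmol/kg
Ksp = 10^(−6.13) = 7.413×10^-7
Ω = [Ca²⁺][CO3²⁻]/Ksp = (10.0×10^-3)(2.138×10^-4) / 7.413×10^-7 = 2.88

Ω = 2.88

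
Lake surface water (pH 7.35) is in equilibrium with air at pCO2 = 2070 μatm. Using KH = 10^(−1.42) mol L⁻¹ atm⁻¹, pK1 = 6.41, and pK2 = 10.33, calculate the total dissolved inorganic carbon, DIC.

DIC = 0.765 mmol/L

[CO2*] = KH · pCO2 = 10^(−1.42) × 2070×10^-6 = 7.870×10^-5 mol/L
α₀ = 1/(1 + K1/[H⁺] + K1K2/[H⁺]²) = 1/(1 + 10^+0.94 + 10^-2.04) = 0.1029
DIC = [CO2*]/α₀ = 7.870×10^-5 / 0.1029 = 0.765 mmol/L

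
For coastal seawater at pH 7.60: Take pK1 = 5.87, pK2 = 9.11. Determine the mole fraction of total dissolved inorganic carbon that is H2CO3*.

α₀ = 1 / (1 + K1/[H⁺] + K1K2/[H⁺]²) = 1 / (1 + 10^+1.73 + 10^+0.22)
   = 1 / (1 + 53.703 + 1.6596) = 1/56.363 = 0.01774

α₀ = 0.0177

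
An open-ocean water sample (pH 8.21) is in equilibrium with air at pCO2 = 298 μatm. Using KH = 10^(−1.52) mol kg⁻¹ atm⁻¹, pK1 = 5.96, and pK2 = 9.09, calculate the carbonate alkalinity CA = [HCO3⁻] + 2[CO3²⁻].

CA = 2.02 mmol/kg

[CO2*] = KH · pCO2 = 10^(−1.52) × 298×10^-6 = 8.999×10^-6 mol/kg
α₀ = 1/(1 + K1/[H⁺] + K1K2/[H⁺]²) = 1/(1 + 10^+2.25 + 10^+1.37) = 0.004944
DIC = [CO2*]/α₀ = 8.999×10^-6 / 0.004944 = 1.820 mmol/kg
CA = (α₁ + 2α₂)·DIC = (0.8792 + 2×0.1159) × 1.820 = 2.02 mmol/kg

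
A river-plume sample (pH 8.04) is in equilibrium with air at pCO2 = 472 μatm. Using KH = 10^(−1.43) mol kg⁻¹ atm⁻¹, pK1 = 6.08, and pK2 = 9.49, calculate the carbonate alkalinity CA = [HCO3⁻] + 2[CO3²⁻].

[CO2*] = KH · pCO2 = 10^(−1.43) × 472×10^-6 = 1.754×10^-5 mol/kg
α₀ = 1/(1 + K1/[H⁺] + K1K2/[H⁺]²) = 1/(1 + 10^+1.96 + 10^+0.51) = 0.01048
DIC = [CO2*]/α₀ = 1.754×10^-5 / 0.01048 = 1.674 mmol/kg
CA = (α₁ + 2α₂)·DIC = (0.9556 + 2×0.03391) × 1.674 = 1.71 mmol/kg

CA = 1.71 mmol/kg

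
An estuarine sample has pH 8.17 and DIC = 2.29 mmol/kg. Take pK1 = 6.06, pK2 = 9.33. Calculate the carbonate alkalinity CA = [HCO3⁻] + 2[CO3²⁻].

CA = [HCO3⁻] + 2[CO3²⁻] = (α₁ + 2α₂)·DIC
At pH 8.17: [H⁺]/K1 = 10^-2.11 = 0.0077625, K2/[H⁺] = 10^-1.16 = 0.069183
α₁ = 1/(1 + 0.0077625 + 0.069183) = 1/1.0769 = 0.9286; α₂ = α₁·K2/[H⁺] = 0.06424
α₁ + 2α₂ = 1.0570
CA = 1.0570 × 2.29 = 2.42 mmol/kg

CA = 2.42 mmol/kg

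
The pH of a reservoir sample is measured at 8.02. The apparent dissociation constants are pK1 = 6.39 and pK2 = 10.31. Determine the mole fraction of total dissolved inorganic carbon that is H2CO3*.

α₀ = 1 / (1 + K1/[H⁺] + K1K2/[H⁺]²) = 1 / (1 + 10^+1.63 + 10^-0.66)
   = 1 / (1 + 42.658 + 0.21878) = 1/43.877 = 0.02279

α₀ = 0.0228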